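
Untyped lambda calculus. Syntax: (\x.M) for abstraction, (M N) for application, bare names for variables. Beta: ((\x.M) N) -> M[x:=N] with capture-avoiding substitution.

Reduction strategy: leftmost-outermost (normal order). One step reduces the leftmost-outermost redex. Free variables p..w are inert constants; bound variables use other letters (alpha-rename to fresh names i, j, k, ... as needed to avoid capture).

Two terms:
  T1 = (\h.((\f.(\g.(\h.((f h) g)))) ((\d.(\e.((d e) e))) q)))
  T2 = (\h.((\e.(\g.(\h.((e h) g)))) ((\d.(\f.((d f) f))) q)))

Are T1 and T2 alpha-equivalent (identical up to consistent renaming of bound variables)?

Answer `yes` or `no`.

Answer: yes

Derivation:
Term 1: (\h.((\f.(\g.(\h.((f h) g)))) ((\d.(\e.((d e) e))) q)))
Term 2: (\h.((\e.(\g.(\h.((e h) g)))) ((\d.(\f.((d f) f))) q)))
Alpha-equivalence: compare structure up to binder renaming.
Result: True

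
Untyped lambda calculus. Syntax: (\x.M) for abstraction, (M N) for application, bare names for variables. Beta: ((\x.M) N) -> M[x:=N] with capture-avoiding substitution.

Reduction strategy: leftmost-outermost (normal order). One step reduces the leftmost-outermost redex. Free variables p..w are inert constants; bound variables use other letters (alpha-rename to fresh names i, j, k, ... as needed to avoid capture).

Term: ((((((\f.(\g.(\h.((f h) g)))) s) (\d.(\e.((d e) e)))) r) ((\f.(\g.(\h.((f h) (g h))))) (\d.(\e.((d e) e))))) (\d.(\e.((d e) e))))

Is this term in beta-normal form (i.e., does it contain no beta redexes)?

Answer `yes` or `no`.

Term: ((((((\f.(\g.(\h.((f h) g)))) s) (\d.(\e.((d e) e)))) r) ((\f.(\g.(\h.((f h) (g h))))) (\d.(\e.((d e) e))))) (\d.(\e.((d e) e))))
Found 2 beta redex(es).

Answer: no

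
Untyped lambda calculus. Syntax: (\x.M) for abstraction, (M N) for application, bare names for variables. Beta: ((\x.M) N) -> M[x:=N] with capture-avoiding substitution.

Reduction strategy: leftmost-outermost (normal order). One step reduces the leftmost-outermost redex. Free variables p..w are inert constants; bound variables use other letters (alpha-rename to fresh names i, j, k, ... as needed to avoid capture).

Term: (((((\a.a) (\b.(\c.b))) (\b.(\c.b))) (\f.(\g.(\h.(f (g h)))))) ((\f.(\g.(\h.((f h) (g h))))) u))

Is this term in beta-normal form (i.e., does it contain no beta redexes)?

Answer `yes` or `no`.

Answer: no

Derivation:
Term: (((((\a.a) (\b.(\c.b))) (\b.(\c.b))) (\f.(\g.(\h.(f (g h)))))) ((\f.(\g.(\h.((f h) (g h))))) u))
Found 2 beta redex(es).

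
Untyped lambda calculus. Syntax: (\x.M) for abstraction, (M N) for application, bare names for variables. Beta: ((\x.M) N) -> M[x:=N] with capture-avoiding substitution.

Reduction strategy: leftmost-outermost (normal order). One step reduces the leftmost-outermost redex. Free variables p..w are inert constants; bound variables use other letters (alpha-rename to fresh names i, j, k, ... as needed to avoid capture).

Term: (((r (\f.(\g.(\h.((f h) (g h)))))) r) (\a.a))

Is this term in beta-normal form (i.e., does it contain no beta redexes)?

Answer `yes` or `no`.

Answer: yes

Derivation:
Term: (((r (\f.(\g.(\h.((f h) (g h)))))) r) (\a.a))
No beta redexes found.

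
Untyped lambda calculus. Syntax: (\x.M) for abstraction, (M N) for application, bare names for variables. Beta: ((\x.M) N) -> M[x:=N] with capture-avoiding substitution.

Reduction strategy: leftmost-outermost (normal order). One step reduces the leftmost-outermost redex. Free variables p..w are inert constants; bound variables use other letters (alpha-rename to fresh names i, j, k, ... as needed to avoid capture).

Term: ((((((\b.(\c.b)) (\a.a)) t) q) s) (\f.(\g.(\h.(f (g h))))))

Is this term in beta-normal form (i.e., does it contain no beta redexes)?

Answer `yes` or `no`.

Answer: no

Derivation:
Term: ((((((\b.(\c.b)) (\a.a)) t) q) s) (\f.(\g.(\h.(f (g h))))))
Found 1 beta redex(es).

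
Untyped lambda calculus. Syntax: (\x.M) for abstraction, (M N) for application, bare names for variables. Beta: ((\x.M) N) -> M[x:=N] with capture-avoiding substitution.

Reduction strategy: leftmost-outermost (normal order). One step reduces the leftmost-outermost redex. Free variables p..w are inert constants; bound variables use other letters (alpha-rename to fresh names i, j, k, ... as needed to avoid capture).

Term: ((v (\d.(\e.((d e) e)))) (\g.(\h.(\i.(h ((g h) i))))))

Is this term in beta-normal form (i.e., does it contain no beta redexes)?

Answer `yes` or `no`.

Term: ((v (\d.(\e.((d e) e)))) (\g.(\h.(\i.(h ((g h) i))))))
No beta redexes found.

Answer: yes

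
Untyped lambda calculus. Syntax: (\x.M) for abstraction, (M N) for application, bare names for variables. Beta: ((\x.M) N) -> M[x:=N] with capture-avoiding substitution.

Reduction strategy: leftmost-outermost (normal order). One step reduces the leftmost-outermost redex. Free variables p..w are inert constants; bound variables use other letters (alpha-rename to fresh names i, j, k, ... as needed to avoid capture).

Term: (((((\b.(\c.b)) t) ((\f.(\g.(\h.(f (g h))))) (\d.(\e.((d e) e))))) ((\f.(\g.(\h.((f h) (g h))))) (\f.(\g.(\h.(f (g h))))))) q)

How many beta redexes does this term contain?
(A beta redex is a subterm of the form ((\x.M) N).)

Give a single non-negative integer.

Answer: 3

Derivation:
Term: (((((\b.(\c.b)) t) ((\f.(\g.(\h.(f (g h))))) (\d.(\e.((d e) e))))) ((\f.(\g.(\h.((f h) (g h))))) (\f.(\g.(\h.(f (g h))))))) q)
  Redex: ((\b.(\c.b)) t)
  Redex: ((\f.(\g.(\h.(f (g h))))) (\d.(\e.((d e) e))))
  Redex: ((\f.(\g.(\h.((f h) (g h))))) (\f.(\g.(\h.(f (g h))))))
Total redexes: 3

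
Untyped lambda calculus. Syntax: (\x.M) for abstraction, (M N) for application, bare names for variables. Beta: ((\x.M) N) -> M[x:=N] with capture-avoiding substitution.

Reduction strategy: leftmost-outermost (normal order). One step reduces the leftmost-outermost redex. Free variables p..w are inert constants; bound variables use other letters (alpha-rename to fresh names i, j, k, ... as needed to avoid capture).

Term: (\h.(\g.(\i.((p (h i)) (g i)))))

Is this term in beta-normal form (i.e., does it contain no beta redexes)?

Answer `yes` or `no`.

Term: (\h.(\g.(\i.((p (h i)) (g i)))))
No beta redexes found.

Answer: yes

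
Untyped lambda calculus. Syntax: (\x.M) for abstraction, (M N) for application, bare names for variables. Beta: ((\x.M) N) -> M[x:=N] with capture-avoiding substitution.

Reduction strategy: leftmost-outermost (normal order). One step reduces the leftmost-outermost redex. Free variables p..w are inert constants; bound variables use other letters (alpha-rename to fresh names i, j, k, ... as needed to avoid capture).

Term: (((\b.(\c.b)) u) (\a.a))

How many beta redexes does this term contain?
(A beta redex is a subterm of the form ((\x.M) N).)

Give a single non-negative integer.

Term: (((\b.(\c.b)) u) (\a.a))
  Redex: ((\b.(\c.b)) u)
Total redexes: 1

Answer: 1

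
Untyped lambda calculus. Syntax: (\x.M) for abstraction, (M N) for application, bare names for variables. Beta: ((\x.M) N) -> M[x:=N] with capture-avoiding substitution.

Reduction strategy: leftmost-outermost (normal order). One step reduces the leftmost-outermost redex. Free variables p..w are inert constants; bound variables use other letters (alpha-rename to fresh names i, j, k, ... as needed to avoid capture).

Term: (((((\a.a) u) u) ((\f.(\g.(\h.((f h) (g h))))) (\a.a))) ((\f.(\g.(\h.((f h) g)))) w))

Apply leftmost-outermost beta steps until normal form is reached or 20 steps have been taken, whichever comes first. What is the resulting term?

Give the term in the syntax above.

Answer: (((u u) (\g.(\h.(h (g h))))) (\g.(\h.((w h) g))))

Derivation:
Step 0: (((((\a.a) u) u) ((\f.(\g.(\h.((f h) (g h))))) (\a.a))) ((\f.(\g.(\h.((f h) g)))) w))
Step 1: (((u u) ((\f.(\g.(\h.((f h) (g h))))) (\a.a))) ((\f.(\g.(\h.((f h) g)))) w))
Step 2: (((u u) (\g.(\h.(((\a.a) h) (g h))))) ((\f.(\g.(\h.((f h) g)))) w))
Step 3: (((u u) (\g.(\h.(h (g h))))) ((\f.(\g.(\h.((f h) g)))) w))
Step 4: (((u u) (\g.(\h.(h (g h))))) (\g.(\h.((w h) g))))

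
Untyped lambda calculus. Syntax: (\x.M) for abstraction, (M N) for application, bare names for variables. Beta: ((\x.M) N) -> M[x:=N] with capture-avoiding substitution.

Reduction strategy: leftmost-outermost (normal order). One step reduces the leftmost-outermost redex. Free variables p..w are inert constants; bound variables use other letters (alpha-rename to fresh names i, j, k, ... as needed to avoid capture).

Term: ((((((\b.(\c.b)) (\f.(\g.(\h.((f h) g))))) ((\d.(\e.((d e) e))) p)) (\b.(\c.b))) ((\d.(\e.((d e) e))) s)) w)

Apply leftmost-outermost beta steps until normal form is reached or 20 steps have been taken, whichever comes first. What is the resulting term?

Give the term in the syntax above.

Answer: w

Derivation:
Step 0: ((((((\b.(\c.b)) (\f.(\g.(\h.((f h) g))))) ((\d.(\e.((d e) e))) p)) (\b.(\c.b))) ((\d.(\e.((d e) e))) s)) w)
Step 1: (((((\c.(\f.(\g.(\h.((f h) g))))) ((\d.(\e.((d e) e))) p)) (\b.(\c.b))) ((\d.(\e.((d e) e))) s)) w)
Step 2: ((((\f.(\g.(\h.((f h) g)))) (\b.(\c.b))) ((\d.(\e.((d e) e))) s)) w)
Step 3: (((\g.(\h.(((\b.(\c.b)) h) g))) ((\d.(\e.((d e) e))) s)) w)
Step 4: ((\h.(((\b.(\c.b)) h) ((\d.(\e.((d e) e))) s))) w)
Step 5: (((\b.(\c.b)) w) ((\d.(\e.((d e) e))) s))
Step 6: ((\c.w) ((\d.(\e.((d e) e))) s))
Step 7: w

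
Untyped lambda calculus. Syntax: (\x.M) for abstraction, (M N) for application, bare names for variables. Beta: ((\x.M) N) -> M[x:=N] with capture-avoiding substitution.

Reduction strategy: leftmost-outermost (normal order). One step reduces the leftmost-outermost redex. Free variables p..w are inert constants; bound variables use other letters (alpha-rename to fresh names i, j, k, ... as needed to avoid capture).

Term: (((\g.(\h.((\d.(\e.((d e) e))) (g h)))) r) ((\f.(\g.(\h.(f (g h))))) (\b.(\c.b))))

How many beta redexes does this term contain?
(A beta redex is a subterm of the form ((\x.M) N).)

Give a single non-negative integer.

Answer: 3

Derivation:
Term: (((\g.(\h.((\d.(\e.((d e) e))) (g h)))) r) ((\f.(\g.(\h.(f (g h))))) (\b.(\c.b))))
  Redex: ((\g.(\h.((\d.(\e.((d e) e))) (g h)))) r)
  Redex: ((\d.(\e.((d e) e))) (g h))
  Redex: ((\f.(\g.(\h.(f (g h))))) (\b.(\c.b)))
Total redexes: 3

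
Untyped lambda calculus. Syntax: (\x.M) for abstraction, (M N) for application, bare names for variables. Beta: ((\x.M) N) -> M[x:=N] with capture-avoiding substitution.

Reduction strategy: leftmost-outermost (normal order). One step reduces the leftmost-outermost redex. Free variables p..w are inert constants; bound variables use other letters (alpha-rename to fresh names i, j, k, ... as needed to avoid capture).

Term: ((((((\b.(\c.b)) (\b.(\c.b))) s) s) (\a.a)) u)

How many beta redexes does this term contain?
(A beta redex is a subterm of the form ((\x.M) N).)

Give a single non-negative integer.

Answer: 1

Derivation:
Term: ((((((\b.(\c.b)) (\b.(\c.b))) s) s) (\a.a)) u)
  Redex: ((\b.(\c.b)) (\b.(\c.b)))
Total redexes: 1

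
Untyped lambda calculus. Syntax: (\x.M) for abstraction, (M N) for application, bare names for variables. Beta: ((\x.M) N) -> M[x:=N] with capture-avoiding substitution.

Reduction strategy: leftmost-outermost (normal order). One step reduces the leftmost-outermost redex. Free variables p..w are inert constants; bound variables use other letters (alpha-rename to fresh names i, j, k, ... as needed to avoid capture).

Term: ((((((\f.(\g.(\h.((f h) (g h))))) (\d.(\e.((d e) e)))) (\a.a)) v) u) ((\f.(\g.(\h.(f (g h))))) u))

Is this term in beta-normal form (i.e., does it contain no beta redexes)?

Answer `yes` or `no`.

Answer: no

Derivation:
Term: ((((((\f.(\g.(\h.((f h) (g h))))) (\d.(\e.((d e) e)))) (\a.a)) v) u) ((\f.(\g.(\h.(f (g h))))) u))
Found 2 beta redex(es).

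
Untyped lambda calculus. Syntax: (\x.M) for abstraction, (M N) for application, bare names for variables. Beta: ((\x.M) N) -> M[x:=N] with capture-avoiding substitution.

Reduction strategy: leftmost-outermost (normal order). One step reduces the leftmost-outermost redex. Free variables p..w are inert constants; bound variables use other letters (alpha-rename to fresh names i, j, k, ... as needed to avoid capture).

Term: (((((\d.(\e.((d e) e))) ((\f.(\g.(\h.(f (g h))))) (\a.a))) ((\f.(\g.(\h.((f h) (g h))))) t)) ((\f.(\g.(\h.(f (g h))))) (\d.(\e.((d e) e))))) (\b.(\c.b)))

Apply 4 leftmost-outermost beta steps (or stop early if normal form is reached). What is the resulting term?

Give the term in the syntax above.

Step 0: (((((\d.(\e.((d e) e))) ((\f.(\g.(\h.(f (g h))))) (\a.a))) ((\f.(\g.(\h.((f h) (g h))))) t)) ((\f.(\g.(\h.(f (g h))))) (\d.(\e.((d e) e))))) (\b.(\c.b)))
Step 1: ((((\e.((((\f.(\g.(\h.(f (g h))))) (\a.a)) e) e)) ((\f.(\g.(\h.((f h) (g h))))) t)) ((\f.(\g.(\h.(f (g h))))) (\d.(\e.((d e) e))))) (\b.(\c.b)))
Step 2: ((((((\f.(\g.(\h.(f (g h))))) (\a.a)) ((\f.(\g.(\h.((f h) (g h))))) t)) ((\f.(\g.(\h.((f h) (g h))))) t)) ((\f.(\g.(\h.(f (g h))))) (\d.(\e.((d e) e))))) (\b.(\c.b)))
Step 3: (((((\g.(\h.((\a.a) (g h)))) ((\f.(\g.(\h.((f h) (g h))))) t)) ((\f.(\g.(\h.((f h) (g h))))) t)) ((\f.(\g.(\h.(f (g h))))) (\d.(\e.((d e) e))))) (\b.(\c.b)))
Step 4: ((((\h.((\a.a) (((\f.(\g.(\h.((f h) (g h))))) t) h))) ((\f.(\g.(\h.((f h) (g h))))) t)) ((\f.(\g.(\h.(f (g h))))) (\d.(\e.((d e) e))))) (\b.(\c.b)))

Answer: ((((\h.((\a.a) (((\f.(\g.(\h.((f h) (g h))))) t) h))) ((\f.(\g.(\h.((f h) (g h))))) t)) ((\f.(\g.(\h.(f (g h))))) (\d.(\e.((d e) e))))) (\b.(\c.b)))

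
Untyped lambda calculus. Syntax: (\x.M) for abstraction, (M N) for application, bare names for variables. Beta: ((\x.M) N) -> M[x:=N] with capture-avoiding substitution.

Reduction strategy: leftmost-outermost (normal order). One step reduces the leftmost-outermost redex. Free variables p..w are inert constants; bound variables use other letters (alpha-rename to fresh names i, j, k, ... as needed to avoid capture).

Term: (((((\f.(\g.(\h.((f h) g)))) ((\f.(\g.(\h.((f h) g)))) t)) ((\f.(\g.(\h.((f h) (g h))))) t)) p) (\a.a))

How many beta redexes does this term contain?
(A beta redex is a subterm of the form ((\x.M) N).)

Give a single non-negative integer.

Term: (((((\f.(\g.(\h.((f h) g)))) ((\f.(\g.(\h.((f h) g)))) t)) ((\f.(\g.(\h.((f h) (g h))))) t)) p) (\a.a))
  Redex: ((\f.(\g.(\h.((f h) g)))) ((\f.(\g.(\h.((f h) g)))) t))
  Redex: ((\f.(\g.(\h.((f h) g)))) t)
  Redex: ((\f.(\g.(\h.((f h) (g h))))) t)
Total redexes: 3

Answer: 3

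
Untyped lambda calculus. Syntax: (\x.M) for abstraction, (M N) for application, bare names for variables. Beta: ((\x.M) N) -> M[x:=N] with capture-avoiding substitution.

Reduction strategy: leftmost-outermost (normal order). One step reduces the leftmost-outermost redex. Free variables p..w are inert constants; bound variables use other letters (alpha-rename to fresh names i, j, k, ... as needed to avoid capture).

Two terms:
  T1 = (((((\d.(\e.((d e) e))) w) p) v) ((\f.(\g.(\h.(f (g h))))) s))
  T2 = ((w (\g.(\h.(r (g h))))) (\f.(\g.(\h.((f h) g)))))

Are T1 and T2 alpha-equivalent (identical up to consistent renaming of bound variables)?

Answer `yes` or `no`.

Answer: no

Derivation:
Term 1: (((((\d.(\e.((d e) e))) w) p) v) ((\f.(\g.(\h.(f (g h))))) s))
Term 2: ((w (\g.(\h.(r (g h))))) (\f.(\g.(\h.((f h) g)))))
Alpha-equivalence: compare structure up to binder renaming.
Result: False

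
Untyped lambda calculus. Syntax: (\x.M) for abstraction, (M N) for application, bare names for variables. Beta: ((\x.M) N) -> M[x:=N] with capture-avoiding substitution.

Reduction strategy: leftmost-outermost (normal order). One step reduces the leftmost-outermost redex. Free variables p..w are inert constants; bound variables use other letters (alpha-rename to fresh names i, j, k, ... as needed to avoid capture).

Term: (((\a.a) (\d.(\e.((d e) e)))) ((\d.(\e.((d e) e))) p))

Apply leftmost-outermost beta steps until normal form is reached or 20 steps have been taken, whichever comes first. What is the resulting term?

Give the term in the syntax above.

Answer: (\e.(((p e) e) e))

Derivation:
Step 0: (((\a.a) (\d.(\e.((d e) e)))) ((\d.(\e.((d e) e))) p))
Step 1: ((\d.(\e.((d e) e))) ((\d.(\e.((d e) e))) p))
Step 2: (\e.((((\d.(\e.((d e) e))) p) e) e))
Step 3: (\e.(((\e.((p e) e)) e) e))
Step 4: (\e.(((p e) e) e))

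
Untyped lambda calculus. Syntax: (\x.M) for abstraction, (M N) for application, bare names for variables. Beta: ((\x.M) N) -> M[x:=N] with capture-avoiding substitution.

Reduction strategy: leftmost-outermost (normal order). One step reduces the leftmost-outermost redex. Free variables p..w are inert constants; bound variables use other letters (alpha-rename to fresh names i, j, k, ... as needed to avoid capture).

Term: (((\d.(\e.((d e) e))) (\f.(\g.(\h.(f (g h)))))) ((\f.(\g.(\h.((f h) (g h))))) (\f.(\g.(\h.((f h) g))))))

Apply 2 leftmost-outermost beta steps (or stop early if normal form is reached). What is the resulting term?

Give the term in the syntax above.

Step 0: (((\d.(\e.((d e) e))) (\f.(\g.(\h.(f (g h)))))) ((\f.(\g.(\h.((f h) (g h))))) (\f.(\g.(\h.((f h) g))))))
Step 1: ((\e.(((\f.(\g.(\h.(f (g h))))) e) e)) ((\f.(\g.(\h.((f h) (g h))))) (\f.(\g.(\h.((f h) g))))))
Step 2: (((\f.(\g.(\h.(f (g h))))) ((\f.(\g.(\h.((f h) (g h))))) (\f.(\g.(\h.((f h) g)))))) ((\f.(\g.(\h.((f h) (g h))))) (\f.(\g.(\h.((f h) g))))))

Answer: (((\f.(\g.(\h.(f (g h))))) ((\f.(\g.(\h.((f h) (g h))))) (\f.(\g.(\h.((f h) g)))))) ((\f.(\g.(\h.((f h) (g h))))) (\f.(\g.(\h.((f h) g))))))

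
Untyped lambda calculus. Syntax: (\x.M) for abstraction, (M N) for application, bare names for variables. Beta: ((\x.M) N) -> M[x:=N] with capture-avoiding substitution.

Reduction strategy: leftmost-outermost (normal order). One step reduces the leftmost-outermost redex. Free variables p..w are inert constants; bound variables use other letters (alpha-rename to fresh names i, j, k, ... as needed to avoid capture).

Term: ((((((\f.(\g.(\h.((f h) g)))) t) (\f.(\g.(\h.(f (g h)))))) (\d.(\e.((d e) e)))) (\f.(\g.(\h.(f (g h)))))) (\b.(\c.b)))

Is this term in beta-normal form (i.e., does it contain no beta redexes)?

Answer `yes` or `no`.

Answer: no

Derivation:
Term: ((((((\f.(\g.(\h.((f h) g)))) t) (\f.(\g.(\h.(f (g h)))))) (\d.(\e.((d e) e)))) (\f.(\g.(\h.(f (g h)))))) (\b.(\c.b)))
Found 1 beta redex(es).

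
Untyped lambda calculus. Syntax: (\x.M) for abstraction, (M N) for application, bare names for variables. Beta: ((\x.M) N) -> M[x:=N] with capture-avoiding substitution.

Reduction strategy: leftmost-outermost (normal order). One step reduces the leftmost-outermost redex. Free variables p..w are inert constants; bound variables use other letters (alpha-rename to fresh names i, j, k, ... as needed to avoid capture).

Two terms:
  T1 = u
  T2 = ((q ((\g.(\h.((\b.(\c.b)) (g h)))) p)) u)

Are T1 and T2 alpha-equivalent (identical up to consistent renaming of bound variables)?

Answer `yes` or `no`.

Answer: no

Derivation:
Term 1: u
Term 2: ((q ((\g.(\h.((\b.(\c.b)) (g h)))) p)) u)
Alpha-equivalence: compare structure up to binder renaming.
Result: False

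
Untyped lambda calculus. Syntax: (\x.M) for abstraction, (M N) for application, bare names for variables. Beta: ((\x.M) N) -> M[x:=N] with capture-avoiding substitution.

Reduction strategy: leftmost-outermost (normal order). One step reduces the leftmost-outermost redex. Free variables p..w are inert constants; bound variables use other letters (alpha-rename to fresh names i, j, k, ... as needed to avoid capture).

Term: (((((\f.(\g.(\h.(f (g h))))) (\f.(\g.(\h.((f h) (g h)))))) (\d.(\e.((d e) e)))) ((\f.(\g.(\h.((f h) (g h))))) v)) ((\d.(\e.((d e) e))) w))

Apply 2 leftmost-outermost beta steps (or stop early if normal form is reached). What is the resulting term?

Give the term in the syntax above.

Step 0: (((((\f.(\g.(\h.(f (g h))))) (\f.(\g.(\h.((f h) (g h)))))) (\d.(\e.((d e) e)))) ((\f.(\g.(\h.((f h) (g h))))) v)) ((\d.(\e.((d e) e))) w))
Step 1: ((((\g.(\h.((\f.(\g.(\h.((f h) (g h))))) (g h)))) (\d.(\e.((d e) e)))) ((\f.(\g.(\h.((f h) (g h))))) v)) ((\d.(\e.((d e) e))) w))
Step 2: (((\h.((\f.(\g.(\h.((f h) (g h))))) ((\d.(\e.((d e) e))) h))) ((\f.(\g.(\h.((f h) (g h))))) v)) ((\d.(\e.((d e) e))) w))

Answer: (((\h.((\f.(\g.(\h.((f h) (g h))))) ((\d.(\e.((d e) e))) h))) ((\f.(\g.(\h.((f h) (g h))))) v)) ((\d.(\e.((d e) e))) w))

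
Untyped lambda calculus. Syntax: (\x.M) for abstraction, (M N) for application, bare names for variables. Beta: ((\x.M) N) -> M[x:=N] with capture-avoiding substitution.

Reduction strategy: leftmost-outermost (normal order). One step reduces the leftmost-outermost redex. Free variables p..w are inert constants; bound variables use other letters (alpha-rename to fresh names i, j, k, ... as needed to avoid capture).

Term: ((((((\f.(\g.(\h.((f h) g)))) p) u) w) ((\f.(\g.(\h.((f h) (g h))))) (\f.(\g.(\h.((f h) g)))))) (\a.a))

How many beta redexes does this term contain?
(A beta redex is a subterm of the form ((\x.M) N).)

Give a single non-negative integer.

Answer: 2

Derivation:
Term: ((((((\f.(\g.(\h.((f h) g)))) p) u) w) ((\f.(\g.(\h.((f h) (g h))))) (\f.(\g.(\h.((f h) g)))))) (\a.a))
  Redex: ((\f.(\g.(\h.((f h) g)))) p)
  Redex: ((\f.(\g.(\h.((f h) (g h))))) (\f.(\g.(\h.((f h) g)))))
Total redexes: 2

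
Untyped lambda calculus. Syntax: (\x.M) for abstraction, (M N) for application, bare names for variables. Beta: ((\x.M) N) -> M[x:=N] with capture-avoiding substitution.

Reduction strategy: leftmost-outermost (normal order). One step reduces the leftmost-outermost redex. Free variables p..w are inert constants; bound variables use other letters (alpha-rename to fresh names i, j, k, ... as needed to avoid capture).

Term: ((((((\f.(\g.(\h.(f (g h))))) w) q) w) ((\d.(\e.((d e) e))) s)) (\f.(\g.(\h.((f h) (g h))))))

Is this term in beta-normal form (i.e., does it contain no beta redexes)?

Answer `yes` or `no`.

Term: ((((((\f.(\g.(\h.(f (g h))))) w) q) w) ((\d.(\e.((d e) e))) s)) (\f.(\g.(\h.((f h) (g h))))))
Found 2 beta redex(es).

Answer: no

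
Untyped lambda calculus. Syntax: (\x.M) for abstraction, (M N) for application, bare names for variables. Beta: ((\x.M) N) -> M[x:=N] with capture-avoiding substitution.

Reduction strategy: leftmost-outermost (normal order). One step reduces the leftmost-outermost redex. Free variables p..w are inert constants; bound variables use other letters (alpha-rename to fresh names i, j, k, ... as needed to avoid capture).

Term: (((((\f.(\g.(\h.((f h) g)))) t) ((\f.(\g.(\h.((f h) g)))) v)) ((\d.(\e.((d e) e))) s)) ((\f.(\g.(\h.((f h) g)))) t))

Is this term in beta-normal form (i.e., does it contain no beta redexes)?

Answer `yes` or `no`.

Answer: no

Derivation:
Term: (((((\f.(\g.(\h.((f h) g)))) t) ((\f.(\g.(\h.((f h) g)))) v)) ((\d.(\e.((d e) e))) s)) ((\f.(\g.(\h.((f h) g)))) t))
Found 4 beta redex(es).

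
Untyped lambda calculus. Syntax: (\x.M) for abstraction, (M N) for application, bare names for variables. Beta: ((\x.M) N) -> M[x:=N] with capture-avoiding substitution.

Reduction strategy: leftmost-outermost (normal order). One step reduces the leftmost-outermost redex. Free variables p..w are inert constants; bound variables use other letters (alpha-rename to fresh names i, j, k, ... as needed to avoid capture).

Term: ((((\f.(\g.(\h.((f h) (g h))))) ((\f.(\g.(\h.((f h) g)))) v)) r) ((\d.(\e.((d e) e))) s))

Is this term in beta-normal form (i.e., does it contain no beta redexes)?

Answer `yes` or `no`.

Answer: no

Derivation:
Term: ((((\f.(\g.(\h.((f h) (g h))))) ((\f.(\g.(\h.((f h) g)))) v)) r) ((\d.(\e.((d e) e))) s))
Found 3 beta redex(es).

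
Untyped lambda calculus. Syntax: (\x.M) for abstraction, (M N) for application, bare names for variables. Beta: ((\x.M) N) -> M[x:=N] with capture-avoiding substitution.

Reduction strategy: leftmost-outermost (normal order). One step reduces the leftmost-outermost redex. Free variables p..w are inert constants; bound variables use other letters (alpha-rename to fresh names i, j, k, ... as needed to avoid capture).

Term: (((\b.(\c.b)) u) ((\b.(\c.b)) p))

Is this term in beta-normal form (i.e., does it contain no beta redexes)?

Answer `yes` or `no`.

Answer: no

Derivation:
Term: (((\b.(\c.b)) u) ((\b.(\c.b)) p))
Found 2 beta redex(es).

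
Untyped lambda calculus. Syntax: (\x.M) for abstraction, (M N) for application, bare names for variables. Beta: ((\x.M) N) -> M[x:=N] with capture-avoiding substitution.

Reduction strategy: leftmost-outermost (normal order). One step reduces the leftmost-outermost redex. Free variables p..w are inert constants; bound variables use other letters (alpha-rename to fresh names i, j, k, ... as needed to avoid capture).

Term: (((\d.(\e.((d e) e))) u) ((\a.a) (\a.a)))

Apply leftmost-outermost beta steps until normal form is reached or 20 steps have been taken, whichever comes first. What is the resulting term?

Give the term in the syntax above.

Step 0: (((\d.(\e.((d e) e))) u) ((\a.a) (\a.a)))
Step 1: ((\e.((u e) e)) ((\a.a) (\a.a)))
Step 2: ((u ((\a.a) (\a.a))) ((\a.a) (\a.a)))
Step 3: ((u (\a.a)) ((\a.a) (\a.a)))
Step 4: ((u (\a.a)) (\a.a))

Answer: ((u (\a.a)) (\a.a))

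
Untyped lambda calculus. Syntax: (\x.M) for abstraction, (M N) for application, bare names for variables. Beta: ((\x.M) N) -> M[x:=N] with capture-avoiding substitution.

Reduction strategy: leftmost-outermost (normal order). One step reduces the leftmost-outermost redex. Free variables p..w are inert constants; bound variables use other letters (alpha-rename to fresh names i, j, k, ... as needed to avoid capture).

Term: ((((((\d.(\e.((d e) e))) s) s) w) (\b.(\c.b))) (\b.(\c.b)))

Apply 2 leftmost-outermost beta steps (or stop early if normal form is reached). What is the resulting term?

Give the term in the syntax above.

Step 0: ((((((\d.(\e.((d e) e))) s) s) w) (\b.(\c.b))) (\b.(\c.b)))
Step 1: (((((\e.((s e) e)) s) w) (\b.(\c.b))) (\b.(\c.b)))
Step 2: (((((s s) s) w) (\b.(\c.b))) (\b.(\c.b)))

Answer: (((((s s) s) w) (\b.(\c.b))) (\b.(\c.b)))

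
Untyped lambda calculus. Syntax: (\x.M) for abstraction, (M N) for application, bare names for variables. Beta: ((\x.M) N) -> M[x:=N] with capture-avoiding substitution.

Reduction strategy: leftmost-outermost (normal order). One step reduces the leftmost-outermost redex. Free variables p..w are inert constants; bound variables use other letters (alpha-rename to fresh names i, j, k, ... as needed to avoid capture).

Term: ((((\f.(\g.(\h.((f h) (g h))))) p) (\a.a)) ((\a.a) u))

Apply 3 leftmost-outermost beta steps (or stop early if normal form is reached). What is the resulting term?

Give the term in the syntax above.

Answer: ((p ((\a.a) u)) ((\a.a) ((\a.a) u)))

Derivation:
Step 0: ((((\f.(\g.(\h.((f h) (g h))))) p) (\a.a)) ((\a.a) u))
Step 1: (((\g.(\h.((p h) (g h)))) (\a.a)) ((\a.a) u))
Step 2: ((\h.((p h) ((\a.a) h))) ((\a.a) u))
Step 3: ((p ((\a.a) u)) ((\a.a) ((\a.a) u)))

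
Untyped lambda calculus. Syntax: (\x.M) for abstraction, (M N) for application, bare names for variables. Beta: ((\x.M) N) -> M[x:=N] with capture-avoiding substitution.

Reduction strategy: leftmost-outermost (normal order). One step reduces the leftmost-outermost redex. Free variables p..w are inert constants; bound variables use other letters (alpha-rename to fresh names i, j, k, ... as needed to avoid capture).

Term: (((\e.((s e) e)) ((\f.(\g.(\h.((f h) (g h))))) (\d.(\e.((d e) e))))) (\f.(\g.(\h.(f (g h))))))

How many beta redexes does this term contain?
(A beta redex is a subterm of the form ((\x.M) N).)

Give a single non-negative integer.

Term: (((\e.((s e) e)) ((\f.(\g.(\h.((f h) (g h))))) (\d.(\e.((d e) e))))) (\f.(\g.(\h.(f (g h))))))
  Redex: ((\e.((s e) e)) ((\f.(\g.(\h.((f h) (g h))))) (\d.(\e.((d e) e)))))
  Redex: ((\f.(\g.(\h.((f h) (g h))))) (\d.(\e.((d e) e))))
Total redexes: 2

Answer: 2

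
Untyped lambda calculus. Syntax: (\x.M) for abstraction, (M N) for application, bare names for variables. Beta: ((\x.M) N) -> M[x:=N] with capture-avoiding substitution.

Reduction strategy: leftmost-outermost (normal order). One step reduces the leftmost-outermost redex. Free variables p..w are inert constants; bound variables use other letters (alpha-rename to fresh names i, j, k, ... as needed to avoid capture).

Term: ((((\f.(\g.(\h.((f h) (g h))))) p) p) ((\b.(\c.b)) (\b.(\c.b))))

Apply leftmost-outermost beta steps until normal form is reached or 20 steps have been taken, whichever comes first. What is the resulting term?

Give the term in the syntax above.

Step 0: ((((\f.(\g.(\h.((f h) (g h))))) p) p) ((\b.(\c.b)) (\b.(\c.b))))
Step 1: (((\g.(\h.((p h) (g h)))) p) ((\b.(\c.b)) (\b.(\c.b))))
Step 2: ((\h.((p h) (p h))) ((\b.(\c.b)) (\b.(\c.b))))
Step 3: ((p ((\b.(\c.b)) (\b.(\c.b)))) (p ((\b.(\c.b)) (\b.(\c.b)))))
Step 4: ((p (\c.(\b.(\c.b)))) (p ((\b.(\c.b)) (\b.(\c.b)))))
Step 5: ((p (\c.(\b.(\c.b)))) (p (\c.(\b.(\c.b)))))

Answer: ((p (\c.(\b.(\c.b)))) (p (\c.(\b.(\c.b)))))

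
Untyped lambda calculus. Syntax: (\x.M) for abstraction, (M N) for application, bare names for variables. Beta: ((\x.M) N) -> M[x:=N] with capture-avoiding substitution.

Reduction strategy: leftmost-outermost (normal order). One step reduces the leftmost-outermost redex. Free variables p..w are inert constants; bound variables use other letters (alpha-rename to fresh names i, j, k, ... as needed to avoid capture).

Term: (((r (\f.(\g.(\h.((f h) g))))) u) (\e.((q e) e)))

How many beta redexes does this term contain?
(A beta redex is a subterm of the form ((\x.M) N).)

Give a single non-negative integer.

Term: (((r (\f.(\g.(\h.((f h) g))))) u) (\e.((q e) e)))
  (no redexes)
Total redexes: 0

Answer: 0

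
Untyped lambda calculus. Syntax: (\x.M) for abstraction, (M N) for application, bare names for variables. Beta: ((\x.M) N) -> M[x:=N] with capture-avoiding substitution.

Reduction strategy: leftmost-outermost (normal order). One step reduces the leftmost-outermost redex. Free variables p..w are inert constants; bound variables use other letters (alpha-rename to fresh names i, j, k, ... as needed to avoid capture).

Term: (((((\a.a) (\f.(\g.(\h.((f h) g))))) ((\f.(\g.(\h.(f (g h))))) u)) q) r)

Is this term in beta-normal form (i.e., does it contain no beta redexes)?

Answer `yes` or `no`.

Answer: no

Derivation:
Term: (((((\a.a) (\f.(\g.(\h.((f h) g))))) ((\f.(\g.(\h.(f (g h))))) u)) q) r)
Found 2 beta redex(es).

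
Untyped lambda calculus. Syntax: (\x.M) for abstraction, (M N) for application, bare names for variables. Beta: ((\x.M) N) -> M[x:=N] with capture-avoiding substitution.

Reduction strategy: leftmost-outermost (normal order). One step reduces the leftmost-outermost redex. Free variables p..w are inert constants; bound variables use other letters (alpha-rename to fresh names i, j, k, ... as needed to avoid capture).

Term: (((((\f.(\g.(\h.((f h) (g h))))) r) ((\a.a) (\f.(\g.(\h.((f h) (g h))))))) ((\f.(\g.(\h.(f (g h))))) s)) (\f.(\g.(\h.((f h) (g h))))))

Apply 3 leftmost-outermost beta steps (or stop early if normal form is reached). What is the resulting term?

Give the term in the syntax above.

Step 0: (((((\f.(\g.(\h.((f h) (g h))))) r) ((\a.a) (\f.(\g.(\h.((f h) (g h))))))) ((\f.(\g.(\h.(f (g h))))) s)) (\f.(\g.(\h.((f h) (g h))))))
Step 1: ((((\g.(\h.((r h) (g h)))) ((\a.a) (\f.(\g.(\h.((f h) (g h))))))) ((\f.(\g.(\h.(f (g h))))) s)) (\f.(\g.(\h.((f h) (g h))))))
Step 2: (((\h.((r h) (((\a.a) (\f.(\g.(\h.((f h) (g h)))))) h))) ((\f.(\g.(\h.(f (g h))))) s)) (\f.(\g.(\h.((f h) (g h))))))
Step 3: (((r ((\f.(\g.(\h.(f (g h))))) s)) (((\a.a) (\f.(\g.(\h.((f h) (g h)))))) ((\f.(\g.(\h.(f (g h))))) s))) (\f.(\g.(\h.((f h) (g h))))))

Answer: (((r ((\f.(\g.(\h.(f (g h))))) s)) (((\a.a) (\f.(\g.(\h.((f h) (g h)))))) ((\f.(\g.(\h.(f (g h))))) s))) (\f.(\g.(\h.((f h) (g h))))))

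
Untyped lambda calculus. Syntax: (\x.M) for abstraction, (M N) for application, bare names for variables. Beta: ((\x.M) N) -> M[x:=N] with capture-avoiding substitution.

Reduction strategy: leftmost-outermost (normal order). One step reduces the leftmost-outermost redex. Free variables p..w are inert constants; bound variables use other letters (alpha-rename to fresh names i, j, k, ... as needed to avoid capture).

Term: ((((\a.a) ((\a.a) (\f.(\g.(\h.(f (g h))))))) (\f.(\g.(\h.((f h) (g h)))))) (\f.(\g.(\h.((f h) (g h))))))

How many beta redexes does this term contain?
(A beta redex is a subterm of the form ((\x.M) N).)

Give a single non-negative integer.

Term: ((((\a.a) ((\a.a) (\f.(\g.(\h.(f (g h))))))) (\f.(\g.(\h.((f h) (g h)))))) (\f.(\g.(\h.((f h) (g h))))))
  Redex: ((\a.a) ((\a.a) (\f.(\g.(\h.(f (g h)))))))
  Redex: ((\a.a) (\f.(\g.(\h.(f (g h))))))
Total redexes: 2

Answer: 2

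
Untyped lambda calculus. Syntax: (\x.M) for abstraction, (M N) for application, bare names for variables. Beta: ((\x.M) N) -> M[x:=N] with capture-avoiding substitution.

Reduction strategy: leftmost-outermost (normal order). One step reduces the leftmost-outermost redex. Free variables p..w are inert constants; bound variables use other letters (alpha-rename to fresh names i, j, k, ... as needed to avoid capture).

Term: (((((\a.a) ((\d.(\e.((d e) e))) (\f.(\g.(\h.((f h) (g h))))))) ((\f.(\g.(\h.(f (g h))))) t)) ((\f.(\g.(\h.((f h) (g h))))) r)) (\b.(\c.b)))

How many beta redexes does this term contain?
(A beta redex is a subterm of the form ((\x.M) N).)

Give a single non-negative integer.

Term: (((((\a.a) ((\d.(\e.((d e) e))) (\f.(\g.(\h.((f h) (g h))))))) ((\f.(\g.(\h.(f (g h))))) t)) ((\f.(\g.(\h.((f h) (g h))))) r)) (\b.(\c.b)))
  Redex: ((\a.a) ((\d.(\e.((d e) e))) (\f.(\g.(\h.((f h) (g h)))))))
  Redex: ((\d.(\e.((d e) e))) (\f.(\g.(\h.((f h) (g h))))))
  Redex: ((\f.(\g.(\h.(f (g h))))) t)
  Redex: ((\f.(\g.(\h.((f h) (g h))))) r)
Total redexes: 4

Answer: 4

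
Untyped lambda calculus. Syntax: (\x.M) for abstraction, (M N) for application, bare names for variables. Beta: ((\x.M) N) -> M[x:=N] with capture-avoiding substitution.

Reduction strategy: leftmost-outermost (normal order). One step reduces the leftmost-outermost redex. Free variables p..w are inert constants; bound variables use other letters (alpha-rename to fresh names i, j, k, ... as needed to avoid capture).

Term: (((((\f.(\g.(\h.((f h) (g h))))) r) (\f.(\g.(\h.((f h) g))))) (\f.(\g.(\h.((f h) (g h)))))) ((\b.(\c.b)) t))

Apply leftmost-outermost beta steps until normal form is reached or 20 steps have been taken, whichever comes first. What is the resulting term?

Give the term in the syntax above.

Answer: (((r (\f.(\g.(\h.((f h) (g h)))))) (\g.(\h.(\i.((h i) (g i)))))) (\c.t))

Derivation:
Step 0: (((((\f.(\g.(\h.((f h) (g h))))) r) (\f.(\g.(\h.((f h) g))))) (\f.(\g.(\h.((f h) (g h)))))) ((\b.(\c.b)) t))
Step 1: ((((\g.(\h.((r h) (g h)))) (\f.(\g.(\h.((f h) g))))) (\f.(\g.(\h.((f h) (g h)))))) ((\b.(\c.b)) t))
Step 2: (((\h.((r h) ((\f.(\g.(\h.((f h) g)))) h))) (\f.(\g.(\h.((f h) (g h)))))) ((\b.(\c.b)) t))
Step 3: (((r (\f.(\g.(\h.((f h) (g h)))))) ((\f.(\g.(\h.((f h) g)))) (\f.(\g.(\h.((f h) (g h))))))) ((\b.(\c.b)) t))
Step 4: (((r (\f.(\g.(\h.((f h) (g h)))))) (\g.(\h.(((\f.(\g.(\h.((f h) (g h))))) h) g)))) ((\b.(\c.b)) t))
Step 5: (((r (\f.(\g.(\h.((f h) (g h)))))) (\g.(\h.((\g.(\i.((h i) (g i)))) g)))) ((\b.(\c.b)) t))
Step 6: (((r (\f.(\g.(\h.((f h) (g h)))))) (\g.(\h.(\i.((h i) (g i)))))) ((\b.(\c.b)) t))
Step 7: (((r (\f.(\g.(\h.((f h) (g h)))))) (\g.(\h.(\i.((h i) (g i)))))) (\c.t))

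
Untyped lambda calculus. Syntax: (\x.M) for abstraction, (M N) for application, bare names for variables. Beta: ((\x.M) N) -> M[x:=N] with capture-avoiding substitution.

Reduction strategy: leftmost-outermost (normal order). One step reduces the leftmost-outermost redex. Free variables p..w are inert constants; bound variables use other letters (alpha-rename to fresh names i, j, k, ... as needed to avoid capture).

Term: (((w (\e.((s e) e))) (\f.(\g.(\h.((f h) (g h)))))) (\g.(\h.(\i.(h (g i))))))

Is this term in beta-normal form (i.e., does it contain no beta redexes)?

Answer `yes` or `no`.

Term: (((w (\e.((s e) e))) (\f.(\g.(\h.((f h) (g h)))))) (\g.(\h.(\i.(h (g i))))))
No beta redexes found.

Answer: yes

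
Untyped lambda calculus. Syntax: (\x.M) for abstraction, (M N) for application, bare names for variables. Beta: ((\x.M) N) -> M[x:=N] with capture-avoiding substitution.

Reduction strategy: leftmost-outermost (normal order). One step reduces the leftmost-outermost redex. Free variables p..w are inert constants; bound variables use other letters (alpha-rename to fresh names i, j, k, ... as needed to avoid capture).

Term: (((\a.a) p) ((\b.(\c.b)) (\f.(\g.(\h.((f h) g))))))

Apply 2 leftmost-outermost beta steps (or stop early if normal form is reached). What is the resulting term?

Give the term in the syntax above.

Step 0: (((\a.a) p) ((\b.(\c.b)) (\f.(\g.(\h.((f h) g))))))
Step 1: (p ((\b.(\c.b)) (\f.(\g.(\h.((f h) g))))))
Step 2: (p (\c.(\f.(\g.(\h.((f h) g))))))

Answer: (p (\c.(\f.(\g.(\h.((f h) g))))))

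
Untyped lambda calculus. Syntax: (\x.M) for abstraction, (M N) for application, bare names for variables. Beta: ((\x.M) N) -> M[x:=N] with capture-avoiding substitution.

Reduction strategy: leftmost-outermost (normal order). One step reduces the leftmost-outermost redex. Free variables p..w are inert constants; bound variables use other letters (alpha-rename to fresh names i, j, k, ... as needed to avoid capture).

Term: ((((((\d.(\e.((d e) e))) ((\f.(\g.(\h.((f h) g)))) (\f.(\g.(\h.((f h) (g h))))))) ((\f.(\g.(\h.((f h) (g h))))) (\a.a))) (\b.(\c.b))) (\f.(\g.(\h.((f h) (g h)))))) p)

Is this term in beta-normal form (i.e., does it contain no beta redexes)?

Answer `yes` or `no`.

Term: ((((((\d.(\e.((d e) e))) ((\f.(\g.(\h.((f h) g)))) (\f.(\g.(\h.((f h) (g h))))))) ((\f.(\g.(\h.((f h) (g h))))) (\a.a))) (\b.(\c.b))) (\f.(\g.(\h.((f h) (g h)))))) p)
Found 3 beta redex(es).

Answer: no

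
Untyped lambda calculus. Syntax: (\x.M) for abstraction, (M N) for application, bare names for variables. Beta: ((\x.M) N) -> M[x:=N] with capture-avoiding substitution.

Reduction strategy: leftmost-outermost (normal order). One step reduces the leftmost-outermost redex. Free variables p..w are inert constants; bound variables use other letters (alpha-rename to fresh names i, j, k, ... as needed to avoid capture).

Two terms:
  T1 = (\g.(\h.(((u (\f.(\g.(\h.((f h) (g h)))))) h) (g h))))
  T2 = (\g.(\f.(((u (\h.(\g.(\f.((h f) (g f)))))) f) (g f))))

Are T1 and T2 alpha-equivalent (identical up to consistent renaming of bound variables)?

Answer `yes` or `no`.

Answer: yes

Derivation:
Term 1: (\g.(\h.(((u (\f.(\g.(\h.((f h) (g h)))))) h) (g h))))
Term 2: (\g.(\f.(((u (\h.(\g.(\f.((h f) (g f)))))) f) (g f))))
Alpha-equivalence: compare structure up to binder renaming.
Result: True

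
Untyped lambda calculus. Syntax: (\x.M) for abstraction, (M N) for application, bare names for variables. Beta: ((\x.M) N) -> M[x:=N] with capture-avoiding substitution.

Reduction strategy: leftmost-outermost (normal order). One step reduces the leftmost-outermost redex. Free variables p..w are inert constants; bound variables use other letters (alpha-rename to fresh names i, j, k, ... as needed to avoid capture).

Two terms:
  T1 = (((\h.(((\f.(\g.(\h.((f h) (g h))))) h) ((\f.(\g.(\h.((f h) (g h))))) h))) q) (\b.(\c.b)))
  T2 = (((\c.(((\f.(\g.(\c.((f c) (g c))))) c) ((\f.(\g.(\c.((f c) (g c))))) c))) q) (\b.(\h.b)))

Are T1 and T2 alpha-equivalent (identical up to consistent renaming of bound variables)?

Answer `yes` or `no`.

Term 1: (((\h.(((\f.(\g.(\h.((f h) (g h))))) h) ((\f.(\g.(\h.((f h) (g h))))) h))) q) (\b.(\c.b)))
Term 2: (((\c.(((\f.(\g.(\c.((f c) (g c))))) c) ((\f.(\g.(\c.((f c) (g c))))) c))) q) (\b.(\h.b)))
Alpha-equivalence: compare structure up to binder renaming.
Result: True

Answer: yes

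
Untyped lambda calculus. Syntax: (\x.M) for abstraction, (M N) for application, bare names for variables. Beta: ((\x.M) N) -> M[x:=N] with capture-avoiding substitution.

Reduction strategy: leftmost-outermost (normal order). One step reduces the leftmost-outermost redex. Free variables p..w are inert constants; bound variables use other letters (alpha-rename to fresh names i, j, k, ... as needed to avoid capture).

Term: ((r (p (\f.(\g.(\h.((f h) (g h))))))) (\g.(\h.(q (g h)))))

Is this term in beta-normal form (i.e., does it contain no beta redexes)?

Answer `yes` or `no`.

Term: ((r (p (\f.(\g.(\h.((f h) (g h))))))) (\g.(\h.(q (g h)))))
No beta redexes found.

Answer: yes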